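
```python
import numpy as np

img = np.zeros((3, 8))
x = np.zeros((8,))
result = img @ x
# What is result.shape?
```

(3,)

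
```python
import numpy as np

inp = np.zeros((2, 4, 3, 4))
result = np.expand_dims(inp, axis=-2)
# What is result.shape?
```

(2, 4, 3, 1, 4)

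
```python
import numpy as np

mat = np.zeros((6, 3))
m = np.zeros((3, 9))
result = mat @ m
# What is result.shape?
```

(6, 9)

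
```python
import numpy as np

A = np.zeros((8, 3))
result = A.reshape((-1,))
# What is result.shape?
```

(24,)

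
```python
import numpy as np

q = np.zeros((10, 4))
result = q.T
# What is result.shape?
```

(4, 10)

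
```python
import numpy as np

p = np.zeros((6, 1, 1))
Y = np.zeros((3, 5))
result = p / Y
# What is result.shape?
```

(6, 3, 5)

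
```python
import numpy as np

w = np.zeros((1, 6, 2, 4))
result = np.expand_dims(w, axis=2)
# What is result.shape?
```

(1, 6, 1, 2, 4)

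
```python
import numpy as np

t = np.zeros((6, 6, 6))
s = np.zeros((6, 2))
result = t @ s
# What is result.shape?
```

(6, 6, 2)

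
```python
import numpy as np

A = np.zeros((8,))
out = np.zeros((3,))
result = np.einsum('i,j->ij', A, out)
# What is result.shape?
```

(8, 3)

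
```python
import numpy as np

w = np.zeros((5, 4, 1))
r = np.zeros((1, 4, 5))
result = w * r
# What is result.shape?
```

(5, 4, 5)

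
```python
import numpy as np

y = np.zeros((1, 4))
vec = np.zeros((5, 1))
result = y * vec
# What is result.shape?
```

(5, 4)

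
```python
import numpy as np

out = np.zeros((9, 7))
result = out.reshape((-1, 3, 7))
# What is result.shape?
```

(3, 3, 7)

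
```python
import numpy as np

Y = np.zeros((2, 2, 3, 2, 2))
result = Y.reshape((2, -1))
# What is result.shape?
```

(2, 24)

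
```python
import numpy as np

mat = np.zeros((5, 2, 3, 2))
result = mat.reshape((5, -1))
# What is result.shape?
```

(5, 12)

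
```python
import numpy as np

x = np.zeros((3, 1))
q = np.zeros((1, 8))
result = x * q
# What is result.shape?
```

(3, 8)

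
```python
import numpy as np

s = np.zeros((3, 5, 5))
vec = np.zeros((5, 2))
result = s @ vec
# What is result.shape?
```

(3, 5, 2)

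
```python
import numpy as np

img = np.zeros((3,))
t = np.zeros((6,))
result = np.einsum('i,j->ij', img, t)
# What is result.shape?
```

(3, 6)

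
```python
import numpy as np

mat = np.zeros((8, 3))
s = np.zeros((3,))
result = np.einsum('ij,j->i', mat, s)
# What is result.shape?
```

(8,)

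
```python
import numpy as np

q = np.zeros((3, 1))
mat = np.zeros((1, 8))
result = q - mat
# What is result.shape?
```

(3, 8)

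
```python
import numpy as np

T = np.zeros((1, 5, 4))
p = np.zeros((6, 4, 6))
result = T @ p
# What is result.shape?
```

(6, 5, 6)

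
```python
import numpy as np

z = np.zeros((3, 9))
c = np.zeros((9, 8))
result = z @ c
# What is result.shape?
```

(3, 8)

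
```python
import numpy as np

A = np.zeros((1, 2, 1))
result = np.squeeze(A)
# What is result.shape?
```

(2,)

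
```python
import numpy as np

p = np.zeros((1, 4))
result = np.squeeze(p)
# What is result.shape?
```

(4,)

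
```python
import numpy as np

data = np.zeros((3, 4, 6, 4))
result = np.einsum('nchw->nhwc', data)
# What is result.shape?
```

(3, 6, 4, 4)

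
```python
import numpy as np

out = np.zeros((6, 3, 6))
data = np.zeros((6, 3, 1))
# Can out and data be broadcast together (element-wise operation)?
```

Yes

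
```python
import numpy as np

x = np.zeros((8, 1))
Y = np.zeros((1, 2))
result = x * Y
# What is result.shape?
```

(8, 2)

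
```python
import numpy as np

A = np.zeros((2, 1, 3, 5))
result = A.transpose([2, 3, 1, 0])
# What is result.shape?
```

(3, 5, 1, 2)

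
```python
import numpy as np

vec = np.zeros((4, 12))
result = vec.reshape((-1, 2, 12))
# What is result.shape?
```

(2, 2, 12)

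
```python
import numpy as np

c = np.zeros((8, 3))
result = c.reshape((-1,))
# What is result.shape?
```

(24,)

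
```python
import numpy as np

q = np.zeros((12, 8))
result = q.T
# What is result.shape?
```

(8, 12)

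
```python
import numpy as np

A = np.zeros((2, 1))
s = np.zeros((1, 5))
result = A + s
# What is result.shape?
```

(2, 5)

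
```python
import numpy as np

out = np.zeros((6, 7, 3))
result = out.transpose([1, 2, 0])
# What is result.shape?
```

(7, 3, 6)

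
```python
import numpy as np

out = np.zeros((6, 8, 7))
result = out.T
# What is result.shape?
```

(7, 8, 6)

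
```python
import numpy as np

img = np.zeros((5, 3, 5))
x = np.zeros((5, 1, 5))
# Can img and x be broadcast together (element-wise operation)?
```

Yes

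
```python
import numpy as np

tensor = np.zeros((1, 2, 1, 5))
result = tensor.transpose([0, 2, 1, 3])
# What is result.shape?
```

(1, 1, 2, 5)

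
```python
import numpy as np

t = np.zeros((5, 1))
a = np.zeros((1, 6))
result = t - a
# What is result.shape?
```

(5, 6)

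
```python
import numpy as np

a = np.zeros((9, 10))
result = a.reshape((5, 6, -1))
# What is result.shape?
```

(5, 6, 3)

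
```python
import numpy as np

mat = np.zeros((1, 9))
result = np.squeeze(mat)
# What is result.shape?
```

(9,)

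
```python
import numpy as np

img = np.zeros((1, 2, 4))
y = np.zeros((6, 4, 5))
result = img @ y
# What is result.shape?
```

(6, 2, 5)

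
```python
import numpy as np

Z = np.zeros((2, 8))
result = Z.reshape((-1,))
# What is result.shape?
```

(16,)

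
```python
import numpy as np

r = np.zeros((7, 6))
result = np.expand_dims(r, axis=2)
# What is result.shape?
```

(7, 6, 1)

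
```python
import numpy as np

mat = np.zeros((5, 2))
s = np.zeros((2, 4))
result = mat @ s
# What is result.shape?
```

(5, 4)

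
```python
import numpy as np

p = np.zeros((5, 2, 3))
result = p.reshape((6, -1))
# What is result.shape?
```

(6, 5)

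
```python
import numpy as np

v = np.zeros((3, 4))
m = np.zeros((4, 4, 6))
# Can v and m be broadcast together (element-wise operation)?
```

No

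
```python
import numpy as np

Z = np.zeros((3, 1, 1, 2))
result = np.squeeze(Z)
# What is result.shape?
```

(3, 2)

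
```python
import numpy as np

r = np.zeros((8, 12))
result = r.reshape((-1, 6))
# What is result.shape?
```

(16, 6)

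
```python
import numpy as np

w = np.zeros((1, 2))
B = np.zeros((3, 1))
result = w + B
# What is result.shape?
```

(3, 2)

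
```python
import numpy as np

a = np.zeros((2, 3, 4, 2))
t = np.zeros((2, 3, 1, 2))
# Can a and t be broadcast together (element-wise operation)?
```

Yes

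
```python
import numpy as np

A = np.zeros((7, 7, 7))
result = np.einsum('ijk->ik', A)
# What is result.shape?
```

(7, 7)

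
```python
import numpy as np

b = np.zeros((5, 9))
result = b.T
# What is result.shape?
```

(9, 5)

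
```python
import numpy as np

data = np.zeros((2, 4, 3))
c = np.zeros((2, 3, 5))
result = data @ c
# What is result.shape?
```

(2, 4, 5)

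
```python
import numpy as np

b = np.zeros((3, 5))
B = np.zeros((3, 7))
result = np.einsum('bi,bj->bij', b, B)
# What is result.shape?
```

(3, 5, 7)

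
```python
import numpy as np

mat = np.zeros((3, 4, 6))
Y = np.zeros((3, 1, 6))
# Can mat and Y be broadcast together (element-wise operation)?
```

Yes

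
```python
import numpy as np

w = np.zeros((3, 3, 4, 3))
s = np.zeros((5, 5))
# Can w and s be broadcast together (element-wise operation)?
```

No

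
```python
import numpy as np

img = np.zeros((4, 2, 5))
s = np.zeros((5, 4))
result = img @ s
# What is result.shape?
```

(4, 2, 4)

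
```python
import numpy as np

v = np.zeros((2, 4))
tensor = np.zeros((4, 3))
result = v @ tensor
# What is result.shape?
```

(2, 3)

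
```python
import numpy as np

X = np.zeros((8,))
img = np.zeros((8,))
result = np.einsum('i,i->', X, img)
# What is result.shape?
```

()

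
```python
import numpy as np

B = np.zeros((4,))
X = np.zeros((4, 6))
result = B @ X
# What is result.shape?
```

(6,)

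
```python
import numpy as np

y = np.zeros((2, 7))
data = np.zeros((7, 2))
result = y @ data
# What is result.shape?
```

(2, 2)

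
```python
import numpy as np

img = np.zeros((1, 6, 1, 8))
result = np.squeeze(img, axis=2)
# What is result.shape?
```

(1, 6, 8)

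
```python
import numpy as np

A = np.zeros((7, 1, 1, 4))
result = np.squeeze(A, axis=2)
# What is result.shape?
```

(7, 1, 4)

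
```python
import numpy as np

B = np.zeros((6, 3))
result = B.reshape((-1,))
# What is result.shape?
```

(18,)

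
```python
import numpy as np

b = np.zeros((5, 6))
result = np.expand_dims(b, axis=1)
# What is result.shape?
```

(5, 1, 6)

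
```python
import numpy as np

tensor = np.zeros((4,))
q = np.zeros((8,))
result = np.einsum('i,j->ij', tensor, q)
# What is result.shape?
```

(4, 8)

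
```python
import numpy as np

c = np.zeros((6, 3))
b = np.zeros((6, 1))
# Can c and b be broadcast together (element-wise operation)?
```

Yes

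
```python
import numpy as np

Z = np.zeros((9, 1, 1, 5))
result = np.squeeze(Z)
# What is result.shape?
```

(9, 5)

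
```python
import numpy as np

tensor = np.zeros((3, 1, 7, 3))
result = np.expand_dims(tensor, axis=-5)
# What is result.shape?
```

(1, 3, 1, 7, 3)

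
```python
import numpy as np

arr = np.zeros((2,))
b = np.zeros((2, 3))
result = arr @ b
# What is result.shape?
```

(3,)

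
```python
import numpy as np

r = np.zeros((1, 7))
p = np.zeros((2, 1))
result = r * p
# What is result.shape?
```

(2, 7)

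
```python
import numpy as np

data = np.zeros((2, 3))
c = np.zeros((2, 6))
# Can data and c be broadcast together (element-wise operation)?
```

No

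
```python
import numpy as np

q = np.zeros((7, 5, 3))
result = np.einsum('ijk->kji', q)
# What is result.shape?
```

(3, 5, 7)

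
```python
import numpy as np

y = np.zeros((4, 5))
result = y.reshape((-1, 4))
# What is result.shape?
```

(5, 4)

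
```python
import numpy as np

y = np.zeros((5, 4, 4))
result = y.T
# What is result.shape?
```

(4, 4, 5)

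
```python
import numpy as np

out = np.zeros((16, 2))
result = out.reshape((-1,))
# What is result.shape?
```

(32,)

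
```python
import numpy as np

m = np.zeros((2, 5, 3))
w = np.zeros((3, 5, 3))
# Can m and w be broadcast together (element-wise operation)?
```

No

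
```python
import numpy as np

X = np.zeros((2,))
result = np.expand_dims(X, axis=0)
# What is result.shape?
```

(1, 2)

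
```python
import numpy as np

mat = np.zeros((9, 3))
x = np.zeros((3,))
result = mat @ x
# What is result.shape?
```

(9,)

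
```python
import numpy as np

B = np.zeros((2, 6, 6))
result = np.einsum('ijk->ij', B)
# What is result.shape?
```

(2, 6)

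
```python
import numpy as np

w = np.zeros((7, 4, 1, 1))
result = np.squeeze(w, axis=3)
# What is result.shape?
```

(7, 4, 1)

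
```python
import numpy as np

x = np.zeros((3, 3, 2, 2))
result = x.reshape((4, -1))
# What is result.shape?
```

(4, 9)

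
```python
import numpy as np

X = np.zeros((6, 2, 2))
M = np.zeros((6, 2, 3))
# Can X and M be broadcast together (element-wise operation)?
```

No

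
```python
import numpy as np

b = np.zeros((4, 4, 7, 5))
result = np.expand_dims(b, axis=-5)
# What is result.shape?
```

(1, 4, 4, 7, 5)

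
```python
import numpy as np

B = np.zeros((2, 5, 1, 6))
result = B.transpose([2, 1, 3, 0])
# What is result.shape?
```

(1, 5, 6, 2)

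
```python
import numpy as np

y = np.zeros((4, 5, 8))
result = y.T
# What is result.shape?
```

(8, 5, 4)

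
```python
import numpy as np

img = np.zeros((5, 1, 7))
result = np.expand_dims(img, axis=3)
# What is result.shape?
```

(5, 1, 7, 1)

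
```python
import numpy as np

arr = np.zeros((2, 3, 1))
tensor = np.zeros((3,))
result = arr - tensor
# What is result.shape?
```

(2, 3, 3)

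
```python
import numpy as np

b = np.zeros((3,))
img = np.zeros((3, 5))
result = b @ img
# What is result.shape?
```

(5,)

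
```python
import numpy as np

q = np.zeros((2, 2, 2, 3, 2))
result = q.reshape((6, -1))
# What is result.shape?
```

(6, 8)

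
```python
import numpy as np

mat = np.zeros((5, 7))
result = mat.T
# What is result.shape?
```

(7, 5)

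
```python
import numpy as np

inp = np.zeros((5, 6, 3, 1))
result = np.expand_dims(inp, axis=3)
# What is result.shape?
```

(5, 6, 3, 1, 1)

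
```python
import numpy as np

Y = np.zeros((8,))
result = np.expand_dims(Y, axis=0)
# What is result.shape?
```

(1, 8)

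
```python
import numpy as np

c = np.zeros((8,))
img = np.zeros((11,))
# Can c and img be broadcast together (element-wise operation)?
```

No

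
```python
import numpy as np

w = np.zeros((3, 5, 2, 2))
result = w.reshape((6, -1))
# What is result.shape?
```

(6, 10)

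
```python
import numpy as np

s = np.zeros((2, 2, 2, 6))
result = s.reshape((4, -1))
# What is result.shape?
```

(4, 12)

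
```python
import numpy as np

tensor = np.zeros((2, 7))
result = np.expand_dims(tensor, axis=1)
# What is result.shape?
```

(2, 1, 7)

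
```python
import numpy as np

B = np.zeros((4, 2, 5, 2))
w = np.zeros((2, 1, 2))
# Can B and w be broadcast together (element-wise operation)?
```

Yes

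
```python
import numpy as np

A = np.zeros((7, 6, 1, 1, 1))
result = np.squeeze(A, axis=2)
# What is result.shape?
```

(7, 6, 1, 1)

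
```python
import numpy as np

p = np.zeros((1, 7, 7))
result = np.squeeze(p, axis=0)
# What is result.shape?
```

(7, 7)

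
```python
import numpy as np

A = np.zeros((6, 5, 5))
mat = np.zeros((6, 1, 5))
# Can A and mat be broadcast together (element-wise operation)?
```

Yes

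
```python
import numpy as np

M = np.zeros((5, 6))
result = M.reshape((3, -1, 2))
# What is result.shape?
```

(3, 5, 2)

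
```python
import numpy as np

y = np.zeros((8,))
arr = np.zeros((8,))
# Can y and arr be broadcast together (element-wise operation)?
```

Yes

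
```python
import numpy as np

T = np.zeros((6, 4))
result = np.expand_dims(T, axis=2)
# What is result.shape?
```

(6, 4, 1)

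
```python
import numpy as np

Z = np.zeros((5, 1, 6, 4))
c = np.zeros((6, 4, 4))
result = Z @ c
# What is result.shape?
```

(5, 6, 6, 4)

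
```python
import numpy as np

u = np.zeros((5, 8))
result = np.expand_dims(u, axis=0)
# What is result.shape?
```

(1, 5, 8)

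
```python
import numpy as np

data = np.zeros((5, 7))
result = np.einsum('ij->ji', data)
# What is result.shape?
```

(7, 5)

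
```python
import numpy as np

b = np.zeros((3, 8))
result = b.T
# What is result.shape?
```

(8, 3)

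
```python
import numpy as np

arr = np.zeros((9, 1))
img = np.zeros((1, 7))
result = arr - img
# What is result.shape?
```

(9, 7)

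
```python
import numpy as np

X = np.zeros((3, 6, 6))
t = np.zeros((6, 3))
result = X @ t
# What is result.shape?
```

(3, 6, 3)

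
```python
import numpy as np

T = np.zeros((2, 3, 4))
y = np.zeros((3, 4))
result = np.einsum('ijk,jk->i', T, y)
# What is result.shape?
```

(2,)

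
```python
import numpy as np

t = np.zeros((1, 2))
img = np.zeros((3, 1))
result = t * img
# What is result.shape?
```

(3, 2)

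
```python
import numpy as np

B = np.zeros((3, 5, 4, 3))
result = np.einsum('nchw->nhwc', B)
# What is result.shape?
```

(3, 4, 3, 5)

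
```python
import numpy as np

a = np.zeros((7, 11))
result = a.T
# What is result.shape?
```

(11, 7)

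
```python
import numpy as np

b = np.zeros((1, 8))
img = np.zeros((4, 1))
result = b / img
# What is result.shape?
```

(4, 8)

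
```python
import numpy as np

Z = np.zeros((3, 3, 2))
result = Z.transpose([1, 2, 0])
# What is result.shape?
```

(3, 2, 3)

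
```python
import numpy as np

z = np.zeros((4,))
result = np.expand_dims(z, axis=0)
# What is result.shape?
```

(1, 4)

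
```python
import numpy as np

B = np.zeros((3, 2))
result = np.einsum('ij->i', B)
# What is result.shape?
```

(3,)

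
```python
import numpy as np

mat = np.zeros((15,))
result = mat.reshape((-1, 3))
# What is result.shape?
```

(5, 3)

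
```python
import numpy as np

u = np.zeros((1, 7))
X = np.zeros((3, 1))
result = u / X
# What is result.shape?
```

(3, 7)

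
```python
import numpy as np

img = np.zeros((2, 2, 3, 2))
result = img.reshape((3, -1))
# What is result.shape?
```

(3, 8)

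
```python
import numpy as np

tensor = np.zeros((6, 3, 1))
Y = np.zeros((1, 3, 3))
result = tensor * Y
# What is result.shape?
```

(6, 3, 3)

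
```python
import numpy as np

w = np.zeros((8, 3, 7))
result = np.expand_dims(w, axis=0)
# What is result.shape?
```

(1, 8, 3, 7)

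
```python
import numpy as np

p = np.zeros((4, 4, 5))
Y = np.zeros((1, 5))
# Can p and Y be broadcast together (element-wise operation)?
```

Yes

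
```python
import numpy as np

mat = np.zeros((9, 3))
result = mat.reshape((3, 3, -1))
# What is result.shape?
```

(3, 3, 3)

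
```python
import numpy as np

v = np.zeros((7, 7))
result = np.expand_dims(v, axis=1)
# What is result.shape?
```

(7, 1, 7)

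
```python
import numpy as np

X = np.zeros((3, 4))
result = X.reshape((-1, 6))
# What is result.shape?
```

(2, 6)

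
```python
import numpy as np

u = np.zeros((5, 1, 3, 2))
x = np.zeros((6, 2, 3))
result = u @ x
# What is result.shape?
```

(5, 6, 3, 3)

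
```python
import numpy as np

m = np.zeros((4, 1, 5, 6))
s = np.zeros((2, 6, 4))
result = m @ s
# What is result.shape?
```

(4, 2, 5, 4)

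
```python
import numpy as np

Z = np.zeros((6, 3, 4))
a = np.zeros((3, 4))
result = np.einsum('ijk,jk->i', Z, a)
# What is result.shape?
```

(6,)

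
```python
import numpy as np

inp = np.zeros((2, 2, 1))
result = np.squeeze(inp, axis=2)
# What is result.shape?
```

(2, 2)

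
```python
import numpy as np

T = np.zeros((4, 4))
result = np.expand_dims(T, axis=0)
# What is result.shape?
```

(1, 4, 4)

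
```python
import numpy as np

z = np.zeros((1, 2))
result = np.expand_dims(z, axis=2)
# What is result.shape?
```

(1, 2, 1)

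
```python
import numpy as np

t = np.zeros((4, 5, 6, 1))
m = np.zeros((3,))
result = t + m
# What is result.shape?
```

(4, 5, 6, 3)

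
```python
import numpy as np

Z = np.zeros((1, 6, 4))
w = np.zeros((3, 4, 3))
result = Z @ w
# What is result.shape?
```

(3, 6, 3)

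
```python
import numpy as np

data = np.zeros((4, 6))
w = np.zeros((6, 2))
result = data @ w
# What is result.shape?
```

(4, 2)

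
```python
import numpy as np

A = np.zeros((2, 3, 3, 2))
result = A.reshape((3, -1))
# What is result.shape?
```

(3, 12)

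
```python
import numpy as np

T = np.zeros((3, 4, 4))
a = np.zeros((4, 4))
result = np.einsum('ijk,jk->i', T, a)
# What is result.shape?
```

(3,)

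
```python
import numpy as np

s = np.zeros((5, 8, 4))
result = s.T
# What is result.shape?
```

(4, 8, 5)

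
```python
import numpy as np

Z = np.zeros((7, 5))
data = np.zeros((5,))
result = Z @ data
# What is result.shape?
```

(7,)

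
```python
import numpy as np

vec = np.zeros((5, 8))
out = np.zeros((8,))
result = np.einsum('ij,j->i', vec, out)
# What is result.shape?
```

(5,)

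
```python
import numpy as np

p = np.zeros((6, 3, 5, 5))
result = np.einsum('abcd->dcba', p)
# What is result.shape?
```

(5, 5, 3, 6)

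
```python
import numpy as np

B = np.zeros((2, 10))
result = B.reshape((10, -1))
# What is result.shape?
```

(10, 2)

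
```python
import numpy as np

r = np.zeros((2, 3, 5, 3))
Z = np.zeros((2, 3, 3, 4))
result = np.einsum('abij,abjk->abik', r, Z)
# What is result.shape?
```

(2, 3, 5, 4)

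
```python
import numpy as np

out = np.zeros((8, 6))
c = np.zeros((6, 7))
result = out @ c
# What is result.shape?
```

(8, 7)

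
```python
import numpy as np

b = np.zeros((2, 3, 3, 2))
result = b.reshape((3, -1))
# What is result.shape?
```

(3, 12)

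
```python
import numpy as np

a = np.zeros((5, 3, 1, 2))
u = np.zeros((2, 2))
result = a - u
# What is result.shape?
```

(5, 3, 2, 2)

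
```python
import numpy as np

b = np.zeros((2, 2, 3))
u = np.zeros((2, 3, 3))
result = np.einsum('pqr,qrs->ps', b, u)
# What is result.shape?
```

(2, 3)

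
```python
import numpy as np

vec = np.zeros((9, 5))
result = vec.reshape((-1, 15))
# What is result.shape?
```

(3, 15)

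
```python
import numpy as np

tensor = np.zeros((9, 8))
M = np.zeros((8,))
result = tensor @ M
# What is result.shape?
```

(9,)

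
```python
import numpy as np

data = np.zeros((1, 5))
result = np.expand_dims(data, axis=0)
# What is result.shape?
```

(1, 1, 5)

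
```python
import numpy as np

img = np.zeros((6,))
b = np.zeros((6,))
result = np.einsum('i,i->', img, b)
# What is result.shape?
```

()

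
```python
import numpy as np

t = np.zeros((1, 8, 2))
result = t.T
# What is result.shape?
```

(2, 8, 1)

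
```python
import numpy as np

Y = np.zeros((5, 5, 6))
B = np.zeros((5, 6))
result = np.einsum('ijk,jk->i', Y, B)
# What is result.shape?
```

(5,)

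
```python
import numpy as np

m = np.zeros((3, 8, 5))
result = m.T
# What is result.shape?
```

(5, 8, 3)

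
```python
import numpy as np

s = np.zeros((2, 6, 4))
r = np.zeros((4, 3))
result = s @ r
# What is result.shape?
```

(2, 6, 3)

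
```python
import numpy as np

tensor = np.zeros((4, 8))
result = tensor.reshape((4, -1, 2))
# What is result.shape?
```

(4, 4, 2)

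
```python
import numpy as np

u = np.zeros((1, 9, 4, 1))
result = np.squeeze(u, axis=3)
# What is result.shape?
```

(1, 9, 4)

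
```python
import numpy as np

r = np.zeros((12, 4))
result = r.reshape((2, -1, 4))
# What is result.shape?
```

(2, 6, 4)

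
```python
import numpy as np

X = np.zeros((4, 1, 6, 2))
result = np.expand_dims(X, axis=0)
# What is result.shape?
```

(1, 4, 1, 6, 2)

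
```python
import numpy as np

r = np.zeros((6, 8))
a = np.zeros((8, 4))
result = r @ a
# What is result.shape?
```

(6, 4)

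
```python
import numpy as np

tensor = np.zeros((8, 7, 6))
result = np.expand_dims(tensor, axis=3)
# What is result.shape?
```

(8, 7, 6, 1)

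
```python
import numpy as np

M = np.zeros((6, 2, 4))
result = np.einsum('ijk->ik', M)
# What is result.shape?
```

(6, 4)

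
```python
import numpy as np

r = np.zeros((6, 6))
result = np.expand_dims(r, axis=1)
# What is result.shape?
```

(6, 1, 6)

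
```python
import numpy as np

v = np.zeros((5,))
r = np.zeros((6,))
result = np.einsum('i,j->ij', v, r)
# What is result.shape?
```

(5, 6)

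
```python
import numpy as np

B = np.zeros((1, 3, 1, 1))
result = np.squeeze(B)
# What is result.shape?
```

(3,)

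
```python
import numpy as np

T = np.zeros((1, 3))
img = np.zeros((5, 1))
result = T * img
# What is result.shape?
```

(5, 3)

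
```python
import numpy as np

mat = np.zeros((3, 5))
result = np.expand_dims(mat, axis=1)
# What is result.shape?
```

(3, 1, 5)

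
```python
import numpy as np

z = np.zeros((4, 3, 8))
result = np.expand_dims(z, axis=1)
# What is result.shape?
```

(4, 1, 3, 8)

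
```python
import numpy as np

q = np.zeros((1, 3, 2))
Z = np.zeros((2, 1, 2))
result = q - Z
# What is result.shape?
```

(2, 3, 2)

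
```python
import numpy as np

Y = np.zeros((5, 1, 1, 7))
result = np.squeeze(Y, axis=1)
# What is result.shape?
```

(5, 1, 7)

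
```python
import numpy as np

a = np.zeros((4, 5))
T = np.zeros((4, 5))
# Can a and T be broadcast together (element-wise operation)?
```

Yes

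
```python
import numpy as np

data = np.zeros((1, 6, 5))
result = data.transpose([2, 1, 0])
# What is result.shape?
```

(5, 6, 1)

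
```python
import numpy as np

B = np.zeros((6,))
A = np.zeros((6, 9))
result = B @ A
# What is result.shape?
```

(9,)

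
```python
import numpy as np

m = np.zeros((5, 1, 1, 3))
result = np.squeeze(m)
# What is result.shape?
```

(5, 3)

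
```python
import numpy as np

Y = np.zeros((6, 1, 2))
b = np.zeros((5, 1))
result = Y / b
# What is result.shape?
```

(6, 5, 2)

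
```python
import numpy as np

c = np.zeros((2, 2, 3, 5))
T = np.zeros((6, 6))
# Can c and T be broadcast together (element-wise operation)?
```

No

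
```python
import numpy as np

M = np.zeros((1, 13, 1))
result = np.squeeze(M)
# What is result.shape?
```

(13,)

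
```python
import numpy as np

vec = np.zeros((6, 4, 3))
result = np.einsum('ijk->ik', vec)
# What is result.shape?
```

(6, 3)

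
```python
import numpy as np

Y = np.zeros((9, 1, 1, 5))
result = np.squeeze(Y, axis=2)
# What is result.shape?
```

(9, 1, 5)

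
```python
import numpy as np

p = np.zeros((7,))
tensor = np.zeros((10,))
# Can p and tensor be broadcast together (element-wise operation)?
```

No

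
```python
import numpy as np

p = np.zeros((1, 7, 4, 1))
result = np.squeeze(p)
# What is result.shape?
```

(7, 4)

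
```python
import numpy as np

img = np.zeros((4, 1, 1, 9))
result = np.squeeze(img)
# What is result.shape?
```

(4, 9)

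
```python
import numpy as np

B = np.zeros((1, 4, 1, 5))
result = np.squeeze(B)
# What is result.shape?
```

(4, 5)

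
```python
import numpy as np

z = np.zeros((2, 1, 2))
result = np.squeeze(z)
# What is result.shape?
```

(2, 2)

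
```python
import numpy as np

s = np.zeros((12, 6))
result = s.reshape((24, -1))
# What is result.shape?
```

(24, 3)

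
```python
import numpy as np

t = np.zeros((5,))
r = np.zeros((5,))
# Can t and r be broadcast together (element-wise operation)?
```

Yes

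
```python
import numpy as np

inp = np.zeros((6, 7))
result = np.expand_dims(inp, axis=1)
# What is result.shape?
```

(6, 1, 7)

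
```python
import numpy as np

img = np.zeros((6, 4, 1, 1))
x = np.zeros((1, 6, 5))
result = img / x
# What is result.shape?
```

(6, 4, 6, 5)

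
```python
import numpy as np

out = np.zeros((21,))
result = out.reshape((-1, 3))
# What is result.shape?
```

(7, 3)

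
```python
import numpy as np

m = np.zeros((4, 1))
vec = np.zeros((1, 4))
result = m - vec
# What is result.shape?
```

(4, 4)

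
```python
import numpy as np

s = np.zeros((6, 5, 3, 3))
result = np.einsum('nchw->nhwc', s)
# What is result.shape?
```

(6, 3, 3, 5)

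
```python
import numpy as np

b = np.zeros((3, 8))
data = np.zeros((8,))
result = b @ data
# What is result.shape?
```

(3,)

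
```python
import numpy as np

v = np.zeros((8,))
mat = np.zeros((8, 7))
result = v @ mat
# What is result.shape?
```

(7,)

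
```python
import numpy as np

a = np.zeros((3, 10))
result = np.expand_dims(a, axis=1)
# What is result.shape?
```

(3, 1, 10)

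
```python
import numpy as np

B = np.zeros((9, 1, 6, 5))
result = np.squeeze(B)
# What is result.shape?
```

(9, 6, 5)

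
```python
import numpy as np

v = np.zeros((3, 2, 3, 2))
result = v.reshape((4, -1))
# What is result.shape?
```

(4, 9)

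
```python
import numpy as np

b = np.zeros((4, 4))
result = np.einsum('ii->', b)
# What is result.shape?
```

()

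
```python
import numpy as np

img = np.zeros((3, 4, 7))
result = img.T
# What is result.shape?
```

(7, 4, 3)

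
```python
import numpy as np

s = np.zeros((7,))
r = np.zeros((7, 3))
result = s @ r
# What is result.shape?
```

(3,)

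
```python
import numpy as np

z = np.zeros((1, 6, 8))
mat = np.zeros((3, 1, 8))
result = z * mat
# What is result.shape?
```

(3, 6, 8)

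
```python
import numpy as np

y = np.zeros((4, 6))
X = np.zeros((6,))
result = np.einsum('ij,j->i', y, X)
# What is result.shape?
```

(4,)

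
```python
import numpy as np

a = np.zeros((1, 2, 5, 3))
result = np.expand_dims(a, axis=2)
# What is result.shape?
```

(1, 2, 1, 5, 3)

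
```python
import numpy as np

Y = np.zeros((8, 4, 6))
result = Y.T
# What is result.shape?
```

(6, 4, 8)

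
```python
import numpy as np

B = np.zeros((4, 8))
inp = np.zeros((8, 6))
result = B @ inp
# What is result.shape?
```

(4, 6)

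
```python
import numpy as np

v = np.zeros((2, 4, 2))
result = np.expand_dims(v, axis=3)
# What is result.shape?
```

(2, 4, 2, 1)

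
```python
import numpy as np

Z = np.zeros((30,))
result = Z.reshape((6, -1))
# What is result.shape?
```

(6, 5)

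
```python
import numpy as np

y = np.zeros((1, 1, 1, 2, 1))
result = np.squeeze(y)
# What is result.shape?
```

(2,)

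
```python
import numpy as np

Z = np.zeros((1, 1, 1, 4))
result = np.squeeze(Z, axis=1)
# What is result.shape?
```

(1, 1, 4)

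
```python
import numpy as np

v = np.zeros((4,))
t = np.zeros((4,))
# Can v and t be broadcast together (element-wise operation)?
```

Yes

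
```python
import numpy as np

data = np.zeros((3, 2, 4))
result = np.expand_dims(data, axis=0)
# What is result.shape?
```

(1, 3, 2, 4)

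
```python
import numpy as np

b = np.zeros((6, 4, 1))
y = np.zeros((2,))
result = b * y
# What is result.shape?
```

(6, 4, 2)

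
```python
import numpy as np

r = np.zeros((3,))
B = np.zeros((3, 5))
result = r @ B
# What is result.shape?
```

(5,)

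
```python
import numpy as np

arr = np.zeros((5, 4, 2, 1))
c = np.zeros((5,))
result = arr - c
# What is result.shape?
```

(5, 4, 2, 5)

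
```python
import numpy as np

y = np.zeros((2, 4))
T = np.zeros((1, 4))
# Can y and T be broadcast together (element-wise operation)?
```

Yes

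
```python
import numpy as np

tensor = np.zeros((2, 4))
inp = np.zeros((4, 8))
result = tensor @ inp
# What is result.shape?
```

(2, 8)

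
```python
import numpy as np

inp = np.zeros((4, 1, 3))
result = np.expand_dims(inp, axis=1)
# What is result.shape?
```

(4, 1, 1, 3)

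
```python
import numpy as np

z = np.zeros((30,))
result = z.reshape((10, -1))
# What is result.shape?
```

(10, 3)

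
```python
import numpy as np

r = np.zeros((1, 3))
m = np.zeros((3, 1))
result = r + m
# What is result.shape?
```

(3, 3)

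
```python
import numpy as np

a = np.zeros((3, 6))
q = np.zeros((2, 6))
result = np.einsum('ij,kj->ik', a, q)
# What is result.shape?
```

(3, 2)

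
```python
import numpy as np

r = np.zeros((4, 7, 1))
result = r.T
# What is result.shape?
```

(1, 7, 4)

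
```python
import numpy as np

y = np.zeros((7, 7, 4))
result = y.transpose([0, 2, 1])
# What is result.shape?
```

(7, 4, 7)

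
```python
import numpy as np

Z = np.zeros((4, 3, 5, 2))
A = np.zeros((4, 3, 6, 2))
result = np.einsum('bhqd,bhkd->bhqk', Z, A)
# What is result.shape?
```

(4, 3, 5, 6)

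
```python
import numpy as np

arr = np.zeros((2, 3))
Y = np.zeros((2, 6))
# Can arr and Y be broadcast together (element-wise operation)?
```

No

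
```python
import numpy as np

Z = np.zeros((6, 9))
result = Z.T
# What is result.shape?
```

(9, 6)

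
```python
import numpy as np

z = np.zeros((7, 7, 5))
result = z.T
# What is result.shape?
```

(5, 7, 7)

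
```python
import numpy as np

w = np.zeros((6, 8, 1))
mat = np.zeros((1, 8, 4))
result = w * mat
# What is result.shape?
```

(6, 8, 4)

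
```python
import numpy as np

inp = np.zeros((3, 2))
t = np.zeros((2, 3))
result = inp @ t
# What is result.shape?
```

(3, 3)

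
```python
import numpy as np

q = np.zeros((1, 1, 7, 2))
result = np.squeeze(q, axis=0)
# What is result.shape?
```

(1, 7, 2)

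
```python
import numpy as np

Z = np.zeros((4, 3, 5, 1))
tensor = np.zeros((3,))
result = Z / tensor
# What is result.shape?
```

(4, 3, 5, 3)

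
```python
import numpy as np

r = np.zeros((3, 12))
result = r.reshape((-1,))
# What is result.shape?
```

(36,)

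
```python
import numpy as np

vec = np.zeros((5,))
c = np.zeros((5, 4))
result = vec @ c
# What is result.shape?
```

(4,)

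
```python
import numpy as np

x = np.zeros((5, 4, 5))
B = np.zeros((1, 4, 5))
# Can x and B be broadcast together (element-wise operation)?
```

Yes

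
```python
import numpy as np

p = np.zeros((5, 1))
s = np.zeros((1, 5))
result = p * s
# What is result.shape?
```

(5, 5)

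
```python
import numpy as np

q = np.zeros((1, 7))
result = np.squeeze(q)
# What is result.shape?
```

(7,)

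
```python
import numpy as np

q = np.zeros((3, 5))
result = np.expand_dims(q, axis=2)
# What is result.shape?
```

(3, 5, 1)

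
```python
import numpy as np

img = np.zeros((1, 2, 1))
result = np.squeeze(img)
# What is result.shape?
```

(2,)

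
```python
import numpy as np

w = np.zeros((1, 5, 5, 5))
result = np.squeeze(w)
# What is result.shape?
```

(5, 5, 5)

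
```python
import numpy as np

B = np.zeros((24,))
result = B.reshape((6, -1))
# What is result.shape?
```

(6, 4)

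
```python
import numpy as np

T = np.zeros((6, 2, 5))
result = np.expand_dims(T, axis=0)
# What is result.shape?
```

(1, 6, 2, 5)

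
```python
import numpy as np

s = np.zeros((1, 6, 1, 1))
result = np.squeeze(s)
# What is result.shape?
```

(6,)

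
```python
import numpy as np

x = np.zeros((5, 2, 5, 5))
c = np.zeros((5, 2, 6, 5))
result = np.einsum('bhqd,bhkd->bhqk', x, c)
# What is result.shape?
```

(5, 2, 5, 6)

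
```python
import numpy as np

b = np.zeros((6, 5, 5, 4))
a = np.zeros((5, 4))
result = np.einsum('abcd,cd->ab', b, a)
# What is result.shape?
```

(6, 5)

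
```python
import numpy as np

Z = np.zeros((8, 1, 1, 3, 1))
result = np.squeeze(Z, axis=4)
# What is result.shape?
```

(8, 1, 1, 3)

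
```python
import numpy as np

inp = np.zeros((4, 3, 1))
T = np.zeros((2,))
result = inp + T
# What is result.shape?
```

(4, 3, 2)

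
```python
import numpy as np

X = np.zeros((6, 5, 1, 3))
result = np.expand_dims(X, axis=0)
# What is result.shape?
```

(1, 6, 5, 1, 3)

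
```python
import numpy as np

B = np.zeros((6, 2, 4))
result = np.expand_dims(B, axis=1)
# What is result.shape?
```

(6, 1, 2, 4)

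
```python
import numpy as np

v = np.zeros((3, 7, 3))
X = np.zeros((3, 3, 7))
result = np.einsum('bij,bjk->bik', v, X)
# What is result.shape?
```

(3, 7, 7)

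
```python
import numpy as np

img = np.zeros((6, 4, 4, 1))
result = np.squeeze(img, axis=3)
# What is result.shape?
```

(6, 4, 4)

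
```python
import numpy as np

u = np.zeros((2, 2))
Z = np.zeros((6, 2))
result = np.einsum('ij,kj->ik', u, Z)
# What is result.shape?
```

(2, 6)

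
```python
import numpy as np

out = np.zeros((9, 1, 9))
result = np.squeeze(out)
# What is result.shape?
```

(9, 9)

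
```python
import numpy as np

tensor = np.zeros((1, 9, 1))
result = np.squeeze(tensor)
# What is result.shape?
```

(9,)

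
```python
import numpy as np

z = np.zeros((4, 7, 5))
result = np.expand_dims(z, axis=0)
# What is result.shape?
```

(1, 4, 7, 5)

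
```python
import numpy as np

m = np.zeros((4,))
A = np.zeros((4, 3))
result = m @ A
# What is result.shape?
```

(3,)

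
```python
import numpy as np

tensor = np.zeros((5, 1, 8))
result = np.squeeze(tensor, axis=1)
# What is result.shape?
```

(5, 8)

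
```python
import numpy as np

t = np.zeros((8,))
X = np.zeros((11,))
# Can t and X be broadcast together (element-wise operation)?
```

No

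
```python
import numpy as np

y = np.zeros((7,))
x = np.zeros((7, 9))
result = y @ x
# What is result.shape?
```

(9,)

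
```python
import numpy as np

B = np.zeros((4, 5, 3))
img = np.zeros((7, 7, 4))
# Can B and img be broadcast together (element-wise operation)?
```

No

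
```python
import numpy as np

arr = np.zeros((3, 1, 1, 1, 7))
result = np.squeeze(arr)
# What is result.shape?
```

(3, 7)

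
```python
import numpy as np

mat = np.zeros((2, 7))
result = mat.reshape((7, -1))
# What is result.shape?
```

(7, 2)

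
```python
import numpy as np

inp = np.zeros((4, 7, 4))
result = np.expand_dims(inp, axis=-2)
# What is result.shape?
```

(4, 7, 1, 4)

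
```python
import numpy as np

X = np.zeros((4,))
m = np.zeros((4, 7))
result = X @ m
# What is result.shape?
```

(7,)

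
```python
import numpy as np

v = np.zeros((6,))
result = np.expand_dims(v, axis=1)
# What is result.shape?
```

(6, 1)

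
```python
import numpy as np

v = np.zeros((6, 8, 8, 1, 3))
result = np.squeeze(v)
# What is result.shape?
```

(6, 8, 8, 3)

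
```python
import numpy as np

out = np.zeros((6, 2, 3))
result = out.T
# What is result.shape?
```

(3, 2, 6)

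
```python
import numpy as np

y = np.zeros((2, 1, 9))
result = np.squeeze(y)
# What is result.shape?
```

(2, 9)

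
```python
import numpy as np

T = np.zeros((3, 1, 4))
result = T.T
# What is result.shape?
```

(4, 1, 3)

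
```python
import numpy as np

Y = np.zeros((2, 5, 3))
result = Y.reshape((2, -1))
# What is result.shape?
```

(2, 15)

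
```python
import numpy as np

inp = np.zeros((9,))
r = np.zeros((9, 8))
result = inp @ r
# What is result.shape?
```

(8,)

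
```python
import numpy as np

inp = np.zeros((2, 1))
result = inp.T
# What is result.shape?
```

(1, 2)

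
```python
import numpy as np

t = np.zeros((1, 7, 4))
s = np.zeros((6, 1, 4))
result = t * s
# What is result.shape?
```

(6, 7, 4)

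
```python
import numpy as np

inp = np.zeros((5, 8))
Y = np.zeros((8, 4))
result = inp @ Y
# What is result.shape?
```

(5, 4)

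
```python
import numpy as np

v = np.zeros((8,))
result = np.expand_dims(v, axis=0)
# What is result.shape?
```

(1, 8)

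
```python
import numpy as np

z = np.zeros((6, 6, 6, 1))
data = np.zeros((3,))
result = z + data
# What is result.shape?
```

(6, 6, 6, 3)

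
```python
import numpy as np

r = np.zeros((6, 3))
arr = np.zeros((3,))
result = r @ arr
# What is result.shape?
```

(6,)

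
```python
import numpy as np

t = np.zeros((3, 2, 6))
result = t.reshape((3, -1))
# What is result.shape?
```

(3, 12)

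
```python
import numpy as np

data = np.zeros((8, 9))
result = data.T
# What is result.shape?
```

(9, 8)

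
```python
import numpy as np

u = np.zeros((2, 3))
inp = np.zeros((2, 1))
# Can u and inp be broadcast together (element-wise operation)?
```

Yes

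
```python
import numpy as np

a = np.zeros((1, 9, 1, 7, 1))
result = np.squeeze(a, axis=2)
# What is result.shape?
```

(1, 9, 7, 1)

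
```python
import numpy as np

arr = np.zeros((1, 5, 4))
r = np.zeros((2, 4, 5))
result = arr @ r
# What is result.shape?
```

(2, 5, 5)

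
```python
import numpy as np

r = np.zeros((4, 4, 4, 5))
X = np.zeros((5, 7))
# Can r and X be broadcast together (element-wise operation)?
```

No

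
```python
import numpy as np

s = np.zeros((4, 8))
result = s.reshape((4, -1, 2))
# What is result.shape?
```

(4, 4, 2)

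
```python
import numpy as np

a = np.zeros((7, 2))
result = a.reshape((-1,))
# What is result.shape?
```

(14,)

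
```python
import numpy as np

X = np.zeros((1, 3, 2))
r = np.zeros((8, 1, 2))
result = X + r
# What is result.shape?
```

(8, 3, 2)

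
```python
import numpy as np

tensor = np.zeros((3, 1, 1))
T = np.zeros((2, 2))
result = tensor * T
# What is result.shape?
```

(3, 2, 2)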